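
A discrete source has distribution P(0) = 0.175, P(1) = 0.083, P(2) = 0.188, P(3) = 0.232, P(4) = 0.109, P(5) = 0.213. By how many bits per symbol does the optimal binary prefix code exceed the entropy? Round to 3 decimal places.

0.051 bits

Entropy H = −Σ p log₂ p ≈ 2.5042 bits.
Huffman merges: 83/1000+109/1000→24/125; 7/40+47/250→363/1000; 24/125+213/1000→81/200; 29/125+363/1000→119/200; 81/200+119/200→1. L = 511/200 ≈ 2.5550.
L − H = 2.5550 − 2.5042 = 0.051 bits.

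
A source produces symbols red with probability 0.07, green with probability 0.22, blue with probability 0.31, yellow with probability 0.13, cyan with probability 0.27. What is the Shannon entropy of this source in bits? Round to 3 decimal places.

2.166 bits

H = −Σ pᵢ log₂ pᵢ.
−0.07·log₂(0.07) = 0.2686
−0.22·log₂(0.22) = 0.4806
−0.31·log₂(0.31) = 0.5238
−0.13·log₂(0.13) = 0.3826
−0.27·log₂(0.27) = 0.5100
Sum ≈ 2.1656 → 2.166 bits.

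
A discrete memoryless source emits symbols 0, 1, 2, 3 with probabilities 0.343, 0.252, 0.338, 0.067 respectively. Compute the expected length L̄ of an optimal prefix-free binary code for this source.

Repeatedly combine the two least-probable nodes; the expected code length is the sum of the merged weights.
merge 67/1000 + 63/250 → 319/1000
merge 319/1000 + 169/500 → 657/1000
merge 343/1000 + 657/1000 → 1
L = 319/1000 + 657/1000 + 1 = 247/125 = 1.976 bits/symbol.

1.976 bits/symbol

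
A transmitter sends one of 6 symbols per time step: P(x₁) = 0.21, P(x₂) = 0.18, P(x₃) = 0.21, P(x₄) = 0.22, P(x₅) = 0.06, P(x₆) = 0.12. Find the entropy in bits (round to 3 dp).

2.482 bits

H = −Σ pᵢ log₂ pᵢ.
−0.21·log₂(0.21) = 0.4728
−0.18·log₂(0.18) = 0.4453
−0.21·log₂(0.21) = 0.4728
−0.22·log₂(0.22) = 0.4806
−0.06·log₂(0.06) = 0.2435
−0.12·log₂(0.12) = 0.3671
Sum ≈ 2.4821 → 2.482 bits.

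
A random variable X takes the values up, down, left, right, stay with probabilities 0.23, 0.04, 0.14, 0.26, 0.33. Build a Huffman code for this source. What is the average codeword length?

Repeatedly combine the two least-probable nodes; the expected code length is the sum of the merged weights.
merge 1/25 + 7/50 → 9/50
merge 9/50 + 23/100 → 41/100
merge 13/50 + 33/100 → 59/100
merge 41/100 + 59/100 → 1
L = 9/50 + 41/100 + 59/100 + 1 = 109/50 = 2.18 bits/symbol.

2.18 bits/symbol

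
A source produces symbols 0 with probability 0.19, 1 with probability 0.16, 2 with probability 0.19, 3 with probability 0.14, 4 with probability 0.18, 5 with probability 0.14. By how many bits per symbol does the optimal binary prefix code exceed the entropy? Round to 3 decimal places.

0.047 bits

Entropy H = −Σ p log₂ p ≈ 2.5730 bits.
Huffman merges: 7/50+7/50→7/25; 4/25+9/50→17/50; 19/100+19/100→19/50; 7/25+17/50→31/50; 19/50+31/50→1. L = 131/50 ≈ 2.6200.
L − H = 2.6200 − 2.5730 = 0.047 bits.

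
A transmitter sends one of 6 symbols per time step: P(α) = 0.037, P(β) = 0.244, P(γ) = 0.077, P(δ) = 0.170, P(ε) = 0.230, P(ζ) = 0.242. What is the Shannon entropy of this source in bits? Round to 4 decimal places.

2.3750 bits

H = −Σ pᵢ log₂ pᵢ.
−0.037·log₂(0.037) = 0.1760
−0.244·log₂(0.244) = 0.4966
−0.077·log₂(0.077) = 0.2848
−0.170·log₂(0.170) = 0.4346
−0.230·log₂(0.230) = 0.4877
−0.242·log₂(0.242) = 0.4954
Sum ≈ 2.3750 → 2.3750 bits.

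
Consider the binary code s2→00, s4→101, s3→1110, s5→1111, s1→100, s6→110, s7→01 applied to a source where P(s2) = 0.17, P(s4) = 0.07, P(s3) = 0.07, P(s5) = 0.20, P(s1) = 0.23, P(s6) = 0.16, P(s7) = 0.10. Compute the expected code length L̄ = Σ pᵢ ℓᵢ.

3 bits/symbol

L̄ = Σ pᵢ·ℓᵢ = 0.17·2 + 0.07·3 + 0.07·4 + 0.20·4 + 0.23·3 + 0.16·3 + 0.10·2 = 3 bits/symbol.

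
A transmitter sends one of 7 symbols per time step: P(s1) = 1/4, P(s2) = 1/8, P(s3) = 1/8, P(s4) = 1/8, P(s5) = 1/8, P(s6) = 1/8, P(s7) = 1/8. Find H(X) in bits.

Each probability is a power of 1/2, so log₂(1/p) is an integer.
H = Σ p·log₂(1/p) = 1/4·2 + 1/8·3 + 1/8·3 + 1/8·3 + 1/8·3 + 1/8·3 + 1/8·3 = 2.75 bits.

2.75 bits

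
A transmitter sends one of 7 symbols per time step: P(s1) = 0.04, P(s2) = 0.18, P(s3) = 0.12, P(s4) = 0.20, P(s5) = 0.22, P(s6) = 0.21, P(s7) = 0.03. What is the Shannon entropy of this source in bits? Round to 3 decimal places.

H = −Σ pᵢ log₂ pᵢ.
−0.04·log₂(0.04) = 0.1858
−0.18·log₂(0.18) = 0.4453
−0.12·log₂(0.12) = 0.3671
−0.20·log₂(0.20) = 0.4644
−0.22·log₂(0.22) = 0.4806
−0.21·log₂(0.21) = 0.4728
−0.03·log₂(0.03) = 0.1518
Sum ≈ 2.5677 → 2.568 bits.

2.568 bits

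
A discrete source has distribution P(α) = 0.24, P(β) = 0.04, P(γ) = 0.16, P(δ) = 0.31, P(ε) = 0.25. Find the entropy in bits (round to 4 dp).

H = −Σ pᵢ log₂ pᵢ.
−0.24·log₂(0.24) = 0.4941
−0.04·log₂(0.04) = 0.1858
−0.16·log₂(0.16) = 0.4230
−0.31·log₂(0.31) = 0.5238
−0.25·log₂(0.25) = 0.5000
Sum ≈ 2.1267 → 2.1267 bits.

2.1267 bits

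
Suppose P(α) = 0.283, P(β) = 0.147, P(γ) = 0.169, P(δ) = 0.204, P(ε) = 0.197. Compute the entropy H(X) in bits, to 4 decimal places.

2.2850 bits

H = −Σ pᵢ log₂ pᵢ.
−0.283·log₂(0.283) = 0.5154
−0.147·log₂(0.147) = 0.4066
−0.169·log₂(0.169) = 0.4335
−0.204·log₂(0.204) = 0.4678
−0.197·log₂(0.197) = 0.4617
Sum ≈ 2.2850 → 2.2850 bits.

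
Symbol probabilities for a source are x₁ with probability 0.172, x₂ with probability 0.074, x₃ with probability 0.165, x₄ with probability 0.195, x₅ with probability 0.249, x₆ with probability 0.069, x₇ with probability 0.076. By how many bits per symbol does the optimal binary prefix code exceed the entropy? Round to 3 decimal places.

0.047 bits

Entropy H = −Σ p log₂ p ≈ 2.6517 bits.
Huffman merges: 69/1000+37/500→143/1000; 19/250+143/1000→219/1000; 33/200+43/250→337/1000; 39/200+219/1000→207/500; 249/1000+337/1000→293/500; 207/500+293/500→1. L = 2699/1000 ≈ 2.6990.
L − H = 2.6990 − 2.6517 = 0.047 bits.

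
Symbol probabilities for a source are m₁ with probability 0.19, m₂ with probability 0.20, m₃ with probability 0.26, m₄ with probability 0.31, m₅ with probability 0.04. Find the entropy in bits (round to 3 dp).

2.134 bits

H = −Σ pᵢ log₂ pᵢ.
−0.19·log₂(0.19) = 0.4552
−0.20·log₂(0.20) = 0.4644
−0.26·log₂(0.26) = 0.5053
−0.31·log₂(0.31) = 0.5238
−0.04·log₂(0.04) = 0.1858
Sum ≈ 2.1344 → 2.134 bits.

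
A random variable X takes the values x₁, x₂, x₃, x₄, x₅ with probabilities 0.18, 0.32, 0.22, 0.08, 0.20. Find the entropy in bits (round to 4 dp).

2.2078 bits

H = −Σ pᵢ log₂ pᵢ.
−0.18·log₂(0.18) = 0.4453
−0.32·log₂(0.32) = 0.5260
−0.22·log₂(0.22) = 0.4806
−0.08·log₂(0.08) = 0.2915
−0.20·log₂(0.20) = 0.4644
Sum ≈ 2.2078 → 2.2078 bits.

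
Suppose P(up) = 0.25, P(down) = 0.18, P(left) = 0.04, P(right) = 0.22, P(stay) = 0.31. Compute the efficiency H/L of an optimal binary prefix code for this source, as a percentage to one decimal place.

Entropy H = −Σ p log₂ p ≈ 2.1354 bits.
Huffman merges: 1/25+9/50→11/50; 11/50+11/50→11/25; 1/4+31/100→14/25; 11/25+14/25→1. L = 111/50 ≈ 2.2200.
Efficiency = H/L = 2.1354/2.2200 = 96.2%.

96.2%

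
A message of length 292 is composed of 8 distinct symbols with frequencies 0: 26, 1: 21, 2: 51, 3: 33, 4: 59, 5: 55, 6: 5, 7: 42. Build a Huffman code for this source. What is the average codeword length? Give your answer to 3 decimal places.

2.877 bits/symbol

Probabilities are the counts divided by 292.
Repeatedly combine the two least-probable nodes; the expected code length is the sum of the merged weights.
merge 5/292 + 21/292 → 13/146
merge 13/146 + 13/146 → 13/73
merge 33/292 + 21/146 → 75/292
merge 51/292 + 13/73 → 103/292
merge 55/292 + 59/292 → 57/146
merge 75/292 + 103/292 → 89/146
merge 57/146 + 89/146 → 1
L = 13/146 + 13/73 + 75/292 + 103/292 + 57/146 + 89/146 + 1 = 210/73 ≈ 2.877 bits/symbol.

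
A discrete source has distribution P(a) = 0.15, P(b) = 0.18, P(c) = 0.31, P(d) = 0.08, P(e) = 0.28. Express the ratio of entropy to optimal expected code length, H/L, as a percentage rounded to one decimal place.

98.0%

Entropy H = −Σ p log₂ p ≈ 2.1854 bits.
Huffman merges: 2/25+3/20→23/100; 9/50+23/100→41/100; 7/25+31/100→59/100; 41/100+59/100→1. L = 223/100 ≈ 2.2300.
Efficiency = H/L = 2.1854/2.2300 = 98.0%.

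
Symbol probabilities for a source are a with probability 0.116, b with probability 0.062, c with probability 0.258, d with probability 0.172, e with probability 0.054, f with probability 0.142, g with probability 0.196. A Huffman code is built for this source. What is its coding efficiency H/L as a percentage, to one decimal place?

99.1%

Entropy H = −Σ p log₂ p ≈ 2.6384 bits.
Huffman merges: 27/500+31/500→29/250; 29/250+29/250→29/125; 71/500+43/250→157/500; 49/250+29/125→107/250; 129/500+157/500→143/250; 107/250+143/250→1. L = 1331/500 ≈ 2.6620.
Efficiency = H/L = 2.6384/2.6620 = 99.1%.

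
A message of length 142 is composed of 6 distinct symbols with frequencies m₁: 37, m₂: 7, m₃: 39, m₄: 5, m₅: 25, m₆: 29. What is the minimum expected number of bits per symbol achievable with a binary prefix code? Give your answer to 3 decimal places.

Probabilities are the counts divided by 142.
Repeatedly combine the two least-probable nodes; the expected code length is the sum of the merged weights.
merge 5/142 + 7/142 → 6/71
merge 6/71 + 25/142 → 37/142
merge 29/142 + 37/142 → 33/71
merge 37/142 + 39/142 → 38/71
merge 33/71 + 38/71 → 1
L = 6/71 + 37/142 + 33/71 + 38/71 + 1 = 333/142 ≈ 2.345 bits/symbol.

2.345 bits/symbol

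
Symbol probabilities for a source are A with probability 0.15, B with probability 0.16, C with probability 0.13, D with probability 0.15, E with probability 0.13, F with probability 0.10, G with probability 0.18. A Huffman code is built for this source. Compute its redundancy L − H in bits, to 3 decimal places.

0.033 bits

Entropy H = −Σ p log₂ p ≈ 2.7869 bits.
Huffman merges: 1/10+13/100→23/100; 13/100+3/20→7/25; 3/20+4/25→31/100; 9/50+23/100→41/100; 7/25+31/100→59/100; 41/100+59/100→1. L = 141/50 ≈ 2.8200.
L − H = 2.8200 − 2.7869 = 0.033 bits.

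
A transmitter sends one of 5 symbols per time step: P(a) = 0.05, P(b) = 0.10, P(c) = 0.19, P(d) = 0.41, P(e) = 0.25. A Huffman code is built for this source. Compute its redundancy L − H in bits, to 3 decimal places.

0.049 bits

Entropy H = −Σ p log₂ p ≈ 2.0309 bits.
Huffman merges: 1/20+1/10→3/20; 3/20+19/100→17/50; 1/4+17/50→59/100; 41/100+59/100→1. L = 52/25 ≈ 2.0800.
L − H = 2.0800 − 2.0309 = 0.049 bits.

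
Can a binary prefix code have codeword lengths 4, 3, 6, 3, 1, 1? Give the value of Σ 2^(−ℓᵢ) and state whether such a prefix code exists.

1.328125; no

With common denominator 2^6 = 64: Σ 2^(−ℓᵢ) = 4/64 + 8/64 + 1/64 + 8/64 + 32/64 + 32/64 = 85/64 = 1.328125.
Kraft's inequality requires Σ ≤ 1; here Σ = 1.328125 > 1, so no such prefix code exists.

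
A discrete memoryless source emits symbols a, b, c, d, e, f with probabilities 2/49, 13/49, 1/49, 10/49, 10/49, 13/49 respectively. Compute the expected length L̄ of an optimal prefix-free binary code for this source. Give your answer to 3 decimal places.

2.327 bits/symbol

Repeatedly combine the two least-probable nodes; the expected code length is the sum of the merged weights.
merge 1/49 + 2/49 → 3/49
merge 3/49 + 10/49 → 13/49
merge 10/49 + 13/49 → 23/49
merge 13/49 + 13/49 → 26/49
merge 23/49 + 26/49 → 1
L = 3/49 + 13/49 + 23/49 + 26/49 + 1 = 114/49 ≈ 2.327 bits/symbol.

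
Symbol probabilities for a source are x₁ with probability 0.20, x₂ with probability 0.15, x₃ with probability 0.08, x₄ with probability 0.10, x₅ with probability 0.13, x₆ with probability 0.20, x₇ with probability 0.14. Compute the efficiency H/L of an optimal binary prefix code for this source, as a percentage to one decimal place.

98.7%

Entropy H = −Σ p log₂ p ≈ 2.7428 bits.
Huffman merges: 2/25+1/10→9/50; 13/100+7/50→27/100; 3/20+9/50→33/100; 1/5+1/5→2/5; 27/100+33/100→3/5; 2/5+3/5→1. L = 139/50 ≈ 2.7800.
Efficiency = H/L = 2.7428/2.7800 = 98.7%.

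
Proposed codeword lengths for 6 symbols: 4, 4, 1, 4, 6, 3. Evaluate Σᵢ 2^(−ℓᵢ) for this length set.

With common denominator 2^6 = 64: Σ 2^(−ℓᵢ) = 4/64 + 4/64 + 32/64 + 4/64 + 1/64 + 8/64 = 53/64 = 0.828125.

0.828125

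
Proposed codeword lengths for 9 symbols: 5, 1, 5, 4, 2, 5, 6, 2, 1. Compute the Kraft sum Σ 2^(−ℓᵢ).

1.671875

With common denominator 2^6 = 64: Σ 2^(−ℓᵢ) = 2/64 + 32/64 + 2/64 + 4/64 + 16/64 + 2/64 + 1/64 + 16/64 + 32/64 = 107/64 = 1.671875.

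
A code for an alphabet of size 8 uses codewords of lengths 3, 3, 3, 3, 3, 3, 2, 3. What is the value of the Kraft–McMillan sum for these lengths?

1.125

With common denominator 2^3 = 8: Σ 2^(−ℓᵢ) = 1/8 + 1/8 + 1/8 + 1/8 + 1/8 + 1/8 + 2/8 + 1/8 = 9/8 = 1.125.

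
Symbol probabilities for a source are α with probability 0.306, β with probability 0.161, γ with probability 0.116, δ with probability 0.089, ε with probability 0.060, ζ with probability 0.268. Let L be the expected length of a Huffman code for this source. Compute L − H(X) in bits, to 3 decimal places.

Entropy H = −Σ p log₂ p ≈ 2.3708 bits.
Huffman merges: 3/50+89/1000→149/1000; 29/250+149/1000→53/200; 161/1000+53/200→213/500; 67/250+153/500→287/500; 213/500+287/500→1. L = 1207/500 ≈ 2.4140.
L − H = 2.4140 − 2.3708 = 0.043 bits.

0.043 bits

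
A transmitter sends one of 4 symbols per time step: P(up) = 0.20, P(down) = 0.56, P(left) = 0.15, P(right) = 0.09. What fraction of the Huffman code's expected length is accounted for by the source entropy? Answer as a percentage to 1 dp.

Entropy H = −Σ p log₂ p ≈ 1.6560 bits.
Huffman merges: 9/100+3/20→6/25; 1/5+6/25→11/25; 11/25+14/25→1. L = 42/25 ≈ 1.6800.
Efficiency = H/L = 1.6560/1.6800 = 98.6%.

98.6%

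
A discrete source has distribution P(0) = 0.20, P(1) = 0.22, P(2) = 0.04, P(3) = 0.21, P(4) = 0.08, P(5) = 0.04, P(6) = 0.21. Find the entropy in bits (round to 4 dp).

H = −Σ pᵢ log₂ pᵢ.
−0.20·log₂(0.20) = 0.4644
−0.22·log₂(0.22) = 0.4806
−0.04·log₂(0.04) = 0.1858
−0.21·log₂(0.21) = 0.4728
−0.08·log₂(0.08) = 0.2915
−0.04·log₂(0.04) = 0.1858
−0.21·log₂(0.21) = 0.4728
Sum ≈ 2.5536 → 2.5536 bits.

2.5536 bits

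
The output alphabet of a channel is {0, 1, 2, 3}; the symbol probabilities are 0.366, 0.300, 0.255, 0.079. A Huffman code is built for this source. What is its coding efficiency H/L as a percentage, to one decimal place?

Entropy H = −Σ p log₂ p ≈ 1.8438 bits.
Huffman merges: 79/1000+51/200→167/500; 3/10+167/500→317/500; 183/500+317/500→1. L = 246/125 ≈ 1.9680.
Efficiency = H/L = 1.8438/1.9680 = 93.7%.

93.7%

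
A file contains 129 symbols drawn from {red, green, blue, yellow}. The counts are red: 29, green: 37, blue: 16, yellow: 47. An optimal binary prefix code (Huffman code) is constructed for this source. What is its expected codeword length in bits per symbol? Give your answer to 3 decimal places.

1.984 bits/symbol

Probabilities are the counts divided by 129.
Repeatedly combine the two least-probable nodes; the expected code length is the sum of the merged weights.
merge 16/129 + 29/129 → 15/43
merge 37/129 + 15/43 → 82/129
merge 47/129 + 82/129 → 1
L = 15/43 + 82/129 + 1 = 256/129 ≈ 1.984 bits/symbol.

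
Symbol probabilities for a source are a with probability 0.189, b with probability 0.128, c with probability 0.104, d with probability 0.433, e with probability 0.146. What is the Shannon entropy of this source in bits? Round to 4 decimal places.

H = −Σ pᵢ log₂ pᵢ.
−0.189·log₂(0.189) = 0.4543
−0.128·log₂(0.128) = 0.3796
−0.104·log₂(0.104) = 0.3396
−0.433·log₂(0.433) = 0.5229
−0.146·log₂(0.146) = 0.4053
Sum ≈ 2.1016 → 2.1016 bits.

2.1016 bits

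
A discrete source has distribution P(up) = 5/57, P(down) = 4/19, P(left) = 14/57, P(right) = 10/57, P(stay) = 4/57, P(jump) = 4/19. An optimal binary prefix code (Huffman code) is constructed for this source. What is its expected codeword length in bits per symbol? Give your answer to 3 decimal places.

Repeatedly combine the two least-probable nodes; the expected code length is the sum of the merged weights.
merge 4/57 + 5/57 → 3/19
merge 3/19 + 10/57 → 1/3
merge 4/19 + 4/19 → 8/19
merge 14/57 + 1/3 → 11/19
merge 8/19 + 11/19 → 1
L = 3/19 + 1/3 + 8/19 + 11/19 + 1 = 142/57 ≈ 2.491 bits/symbol.

2.491 bits/symbol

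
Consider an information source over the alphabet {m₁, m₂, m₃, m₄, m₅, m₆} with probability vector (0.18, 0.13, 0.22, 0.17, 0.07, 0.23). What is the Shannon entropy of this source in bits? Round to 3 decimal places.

2.499 bits

H = −Σ pᵢ log₂ pᵢ.
−0.18·log₂(0.18) = 0.4453
−0.13·log₂(0.13) = 0.3826
−0.22·log₂(0.22) = 0.4806
−0.17·log₂(0.17) = 0.4346
−0.07·log₂(0.07) = 0.2686
−0.23·log₂(0.23) = 0.4877
Sum ≈ 2.4993 → 2.499 bits.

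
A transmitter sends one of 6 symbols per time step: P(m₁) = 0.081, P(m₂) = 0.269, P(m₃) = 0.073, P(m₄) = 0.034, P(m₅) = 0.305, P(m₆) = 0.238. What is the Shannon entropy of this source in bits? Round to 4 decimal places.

H = −Σ pᵢ log₂ pᵢ.
−0.081·log₂(0.081) = 0.2937
−0.269·log₂(0.269) = 0.5096
−0.073·log₂(0.073) = 0.2756
−0.034·log₂(0.034) = 0.1659
−0.305·log₂(0.305) = 0.5225
−0.238·log₂(0.238) = 0.4929
Sum ≈ 2.2602 → 2.2602 bits.

2.2602 bits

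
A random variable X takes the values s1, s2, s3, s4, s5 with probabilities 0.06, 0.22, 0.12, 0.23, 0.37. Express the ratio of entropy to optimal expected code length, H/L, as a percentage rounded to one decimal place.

Entropy H = −Σ p log₂ p ≈ 2.1096 bits.
Huffman merges: 3/50+3/25→9/50; 9/50+11/50→2/5; 23/100+37/100→3/5; 2/5+3/5→1. L = 109/50 ≈ 2.1800.
Efficiency = H/L = 2.1096/2.1800 = 96.8%.

96.8%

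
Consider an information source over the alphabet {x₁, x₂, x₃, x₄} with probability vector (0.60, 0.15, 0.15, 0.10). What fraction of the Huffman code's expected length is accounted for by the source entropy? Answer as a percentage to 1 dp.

Entropy H = −Σ p log₂ p ≈ 1.5955 bits.
Huffman merges: 1/10+3/20→1/4; 3/20+1/4→2/5; 2/5+3/5→1. L = 33/20 ≈ 1.6500.
Efficiency = H/L = 1.5955/1.6500 = 96.7%.

96.7%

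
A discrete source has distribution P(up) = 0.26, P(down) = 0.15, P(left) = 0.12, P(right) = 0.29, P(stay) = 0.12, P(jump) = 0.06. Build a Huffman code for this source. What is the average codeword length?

Repeatedly combine the two least-probable nodes; the expected code length is the sum of the merged weights.
merge 3/50 + 3/25 → 9/50
merge 3/25 + 3/20 → 27/100
merge 9/50 + 13/50 → 11/25
merge 27/100 + 29/100 → 14/25
merge 11/25 + 14/25 → 1
L = 9/50 + 27/100 + 11/25 + 14/25 + 1 = 49/20 = 2.45 bits/symbol.

2.45 bits/symbol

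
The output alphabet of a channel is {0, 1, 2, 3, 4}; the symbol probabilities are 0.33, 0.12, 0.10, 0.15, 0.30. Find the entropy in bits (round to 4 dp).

2.1587 bits

H = −Σ pᵢ log₂ pᵢ.
−0.33·log₂(0.33) = 0.5278
−0.12·log₂(0.12) = 0.3671
−0.10·log₂(0.10) = 0.3322
−0.15·log₂(0.15) = 0.4105
−0.30·log₂(0.30) = 0.5211
Sum ≈ 2.1587 → 2.1587 bits.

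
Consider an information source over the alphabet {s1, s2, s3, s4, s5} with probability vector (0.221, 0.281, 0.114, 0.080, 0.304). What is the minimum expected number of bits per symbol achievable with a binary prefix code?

2.194 bits/symbol

Repeatedly combine the two least-probable nodes; the expected code length is the sum of the merged weights.
merge 2/25 + 57/500 → 97/500
merge 97/500 + 221/1000 → 83/200
merge 281/1000 + 38/125 → 117/200
merge 83/200 + 117/200 → 1
L = 97/500 + 83/200 + 117/200 + 1 = 1097/500 = 2.194 bits/symbol.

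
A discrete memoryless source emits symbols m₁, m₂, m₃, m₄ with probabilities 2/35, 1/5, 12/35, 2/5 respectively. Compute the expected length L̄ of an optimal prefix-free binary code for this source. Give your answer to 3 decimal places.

1.857 bits/symbol

Repeatedly combine the two least-probable nodes; the expected code length is the sum of the merged weights.
merge 2/35 + 1/5 → 9/35
merge 9/35 + 12/35 → 3/5
merge 2/5 + 3/5 → 1
L = 9/35 + 3/5 + 1 = 13/7 ≈ 1.857 bits/symbol.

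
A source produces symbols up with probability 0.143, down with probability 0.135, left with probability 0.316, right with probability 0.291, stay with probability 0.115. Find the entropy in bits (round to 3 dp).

2.194 bits

H = −Σ pᵢ log₂ pᵢ.
−0.143·log₂(0.143) = 0.4012
−0.135·log₂(0.135) = 0.3900
−0.316·log₂(0.316) = 0.5252
−0.291·log₂(0.291) = 0.5182
−0.115·log₂(0.115) = 0.3588
Sum ≈ 2.1935 → 2.194 bits.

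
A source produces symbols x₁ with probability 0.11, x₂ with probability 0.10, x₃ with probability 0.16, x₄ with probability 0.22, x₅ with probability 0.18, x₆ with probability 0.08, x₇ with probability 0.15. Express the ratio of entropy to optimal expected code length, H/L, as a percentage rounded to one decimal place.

Entropy H = −Σ p log₂ p ≈ 2.7334 bits.
Huffman merges: 2/25+1/10→9/50; 11/100+3/20→13/50; 4/25+9/50→17/50; 9/50+11/50→2/5; 13/50+17/50→3/5; 2/5+3/5→1. L = 139/50 ≈ 2.7800.
Efficiency = H/L = 2.7334/2.7800 = 98.3%.

98.3%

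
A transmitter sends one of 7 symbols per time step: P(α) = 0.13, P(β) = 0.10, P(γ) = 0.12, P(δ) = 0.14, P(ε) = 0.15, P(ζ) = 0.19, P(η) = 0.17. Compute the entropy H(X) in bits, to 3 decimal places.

2.779 bits

H = −Σ pᵢ log₂ pᵢ.
−0.13·log₂(0.13) = 0.3826
−0.10·log₂(0.10) = 0.3322
−0.12·log₂(0.12) = 0.3671
−0.14·log₂(0.14) = 0.3971
−0.15·log₂(0.15) = 0.4105
−0.19·log₂(0.19) = 0.4552
−0.17·log₂(0.17) = 0.4346
Sum ≈ 2.7794 → 2.779 bits.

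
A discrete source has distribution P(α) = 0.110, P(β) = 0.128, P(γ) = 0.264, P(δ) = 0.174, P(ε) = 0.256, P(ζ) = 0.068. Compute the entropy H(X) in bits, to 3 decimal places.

H = −Σ pᵢ log₂ pᵢ.
−0.110·log₂(0.110) = 0.3503
−0.128·log₂(0.128) = 0.3796
−0.264·log₂(0.264) = 0.5072
−0.174·log₂(0.174) = 0.4390
−0.256·log₂(0.256) = 0.5032
−0.068·log₂(0.068) = 0.2637
Sum ≈ 2.4431 → 2.443 bits.

2.443 bits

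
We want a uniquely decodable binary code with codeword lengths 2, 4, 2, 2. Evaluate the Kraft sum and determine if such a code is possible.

With common denominator 2^4 = 16: Σ 2^(−ℓᵢ) = 4/16 + 1/16 + 4/16 + 4/16 = 13/16 = 0.8125.
Kraft's inequality requires Σ ≤ 1; here Σ = 0.8125 ≤ 1, so such a prefix code exists.

0.8125; yes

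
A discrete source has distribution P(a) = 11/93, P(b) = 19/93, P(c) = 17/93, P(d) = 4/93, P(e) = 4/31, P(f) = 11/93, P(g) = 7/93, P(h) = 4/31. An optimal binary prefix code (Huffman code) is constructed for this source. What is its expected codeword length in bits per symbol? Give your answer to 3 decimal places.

2.914 bits/symbol

Repeatedly combine the two least-probable nodes; the expected code length is the sum of the merged weights.
merge 4/93 + 7/93 → 11/93
merge 11/93 + 11/93 → 22/93
merge 11/93 + 4/31 → 23/93
merge 4/31 + 17/93 → 29/93
merge 19/93 + 22/93 → 41/93
merge 23/93 + 29/93 → 52/93
merge 41/93 + 52/93 → 1
L = 11/93 + 22/93 + 23/93 + 29/93 + 41/93 + 52/93 + 1 = 271/93 ≈ 2.914 bits/symbol.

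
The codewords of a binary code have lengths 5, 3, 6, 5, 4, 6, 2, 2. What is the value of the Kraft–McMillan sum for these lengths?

0.78125

With common denominator 2^6 = 64: Σ 2^(−ℓᵢ) = 2/64 + 8/64 + 1/64 + 2/64 + 4/64 + 1/64 + 16/64 + 16/64 = 50/64 = 0.78125.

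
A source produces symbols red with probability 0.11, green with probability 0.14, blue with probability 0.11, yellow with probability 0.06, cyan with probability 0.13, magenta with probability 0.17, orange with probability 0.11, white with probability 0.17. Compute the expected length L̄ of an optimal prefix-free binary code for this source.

Repeatedly combine the two least-probable nodes; the expected code length is the sum of the merged weights.
merge 3/50 + 11/100 → 17/100
merge 11/100 + 11/100 → 11/50
merge 13/100 + 7/50 → 27/100
merge 17/100 + 17/100 → 17/50
merge 17/100 + 11/50 → 39/100
merge 27/100 + 17/50 → 61/100
merge 39/100 + 61/100 → 1
L = 17/100 + 11/50 + 27/100 + 17/50 + 39/100 + 61/100 + 1 = 3 bits/symbol.

3 bits/symbol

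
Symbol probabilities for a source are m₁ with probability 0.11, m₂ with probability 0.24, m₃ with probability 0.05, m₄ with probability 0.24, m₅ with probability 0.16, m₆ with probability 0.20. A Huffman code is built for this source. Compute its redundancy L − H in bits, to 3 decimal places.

0.038 bits

Entropy H = −Σ p log₂ p ≈ 2.4421 bits.
Huffman merges: 1/20+11/100→4/25; 4/25+4/25→8/25; 1/5+6/25→11/25; 6/25+8/25→14/25; 11/25+14/25→1. L = 62/25 ≈ 2.4800.
L − H = 2.4800 − 2.4421 = 0.038 bits.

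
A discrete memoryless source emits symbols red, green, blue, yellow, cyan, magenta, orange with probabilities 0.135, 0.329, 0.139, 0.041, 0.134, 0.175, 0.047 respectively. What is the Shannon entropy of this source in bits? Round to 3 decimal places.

2.538 bits

H = −Σ pᵢ log₂ pᵢ.
−0.135·log₂(0.135) = 0.3900
−0.329·log₂(0.329) = 0.5277
−0.139·log₂(0.139) = 0.3957
−0.041·log₂(0.041) = 0.1889
−0.134·log₂(0.134) = 0.3886
−0.175·log₂(0.175) = 0.4401
−0.047·log₂(0.047) = 0.2073
Sum ≈ 2.5383 → 2.538 bits.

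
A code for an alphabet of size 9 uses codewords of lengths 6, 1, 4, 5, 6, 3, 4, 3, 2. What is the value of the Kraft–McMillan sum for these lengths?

1.1875

With common denominator 2^6 = 64: Σ 2^(−ℓᵢ) = 1/64 + 32/64 + 4/64 + 2/64 + 1/64 + 8/64 + 4/64 + 8/64 + 16/64 = 76/64 = 1.1875.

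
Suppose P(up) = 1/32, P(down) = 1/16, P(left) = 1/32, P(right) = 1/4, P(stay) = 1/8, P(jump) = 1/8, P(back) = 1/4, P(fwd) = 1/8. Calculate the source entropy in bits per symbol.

Each probability is a power of 1/2, so log₂(1/p) is an integer.
H = Σ p·log₂(1/p) = 1/32·5 + 1/16·4 + 1/32·5 + 1/4·2 + 1/8·3 + 1/8·3 + 1/4·2 + 1/8·3 = 2.6875 bits.

2.6875 bits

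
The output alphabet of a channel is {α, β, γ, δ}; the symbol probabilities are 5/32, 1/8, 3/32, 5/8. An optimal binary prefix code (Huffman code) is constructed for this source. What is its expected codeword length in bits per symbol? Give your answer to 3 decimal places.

1.594 bits/symbol

Repeatedly combine the two least-probable nodes; the expected code length is the sum of the merged weights.
merge 3/32 + 1/8 → 7/32
merge 5/32 + 7/32 → 3/8
merge 3/8 + 5/8 → 1
L = 7/32 + 3/8 + 1 = 51/32 ≈ 1.594 bits/symbol.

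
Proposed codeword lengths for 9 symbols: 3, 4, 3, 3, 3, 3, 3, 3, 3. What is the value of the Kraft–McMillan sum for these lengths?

With common denominator 2^4 = 16: Σ 2^(−ℓᵢ) = 2/16 + 1/16 + 2/16 + 2/16 + 2/16 + 2/16 + 2/16 + 2/16 + 2/16 = 17/16 = 1.0625.

1.0625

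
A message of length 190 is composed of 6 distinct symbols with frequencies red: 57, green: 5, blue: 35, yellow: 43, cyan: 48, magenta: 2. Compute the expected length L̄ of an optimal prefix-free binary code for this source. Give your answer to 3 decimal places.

2.258 bits/symbol

Probabilities are the counts divided by 190.
Repeatedly combine the two least-probable nodes; the expected code length is the sum of the merged weights.
merge 1/95 + 1/38 → 7/190
merge 7/190 + 7/38 → 21/95
merge 21/95 + 43/190 → 17/38
merge 24/95 + 3/10 → 21/38
merge 17/38 + 21/38 → 1
L = 7/190 + 21/95 + 17/38 + 21/38 + 1 = 429/190 ≈ 2.258 bits/symbol.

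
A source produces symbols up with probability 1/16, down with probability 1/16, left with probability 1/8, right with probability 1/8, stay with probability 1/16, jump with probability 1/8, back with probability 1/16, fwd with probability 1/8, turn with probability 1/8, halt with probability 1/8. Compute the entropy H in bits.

3.25 bits

Each probability is a power of 1/2, so log₂(1/p) is an integer.
H = Σ p·log₂(1/p) = 1/16·4 + 1/16·4 + 1/8·3 + 1/8·3 + 1/16·4 + 1/8·3 + 1/16·4 + 1/8·3 + 1/8·3 + 1/8·3 = 3.25 bits.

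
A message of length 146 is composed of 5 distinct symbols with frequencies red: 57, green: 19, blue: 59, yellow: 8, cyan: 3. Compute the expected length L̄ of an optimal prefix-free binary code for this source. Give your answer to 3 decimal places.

1.877 bits/symbol

Probabilities are the counts divided by 146.
Repeatedly combine the two least-probable nodes; the expected code length is the sum of the merged weights.
merge 3/146 + 4/73 → 11/146
merge 11/146 + 19/146 → 15/73
merge 15/73 + 57/146 → 87/146
merge 59/146 + 87/146 → 1
L = 11/146 + 15/73 + 87/146 + 1 = 137/73 ≈ 1.877 bits/symbol.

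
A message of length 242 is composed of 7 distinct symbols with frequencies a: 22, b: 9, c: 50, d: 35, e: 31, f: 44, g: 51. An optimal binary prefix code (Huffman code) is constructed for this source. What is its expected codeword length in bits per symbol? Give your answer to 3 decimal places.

2.711 bits/symbol

Probabilities are the counts divided by 242.
Repeatedly combine the two least-probable nodes; the expected code length is the sum of the merged weights.
merge 9/242 + 1/11 → 31/242
merge 31/242 + 31/242 → 31/121
merge 35/242 + 2/11 → 79/242
merge 25/121 + 51/242 → 101/242
merge 31/121 + 79/242 → 141/242
merge 101/242 + 141/242 → 1
L = 31/242 + 31/121 + 79/242 + 101/242 + 141/242 + 1 = 328/121 ≈ 2.711 bits/symbol.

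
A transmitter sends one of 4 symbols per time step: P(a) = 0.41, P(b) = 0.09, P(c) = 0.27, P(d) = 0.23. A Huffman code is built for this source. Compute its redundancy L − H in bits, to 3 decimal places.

Entropy H = −Σ p log₂ p ≈ 1.8377 bits.
Huffman merges: 9/100+23/100→8/25; 27/100+8/25→59/100; 41/100+59/100→1. L = 191/100 ≈ 1.9100.
L − H = 1.9100 − 1.8377 = 0.072 bits.

0.072 bits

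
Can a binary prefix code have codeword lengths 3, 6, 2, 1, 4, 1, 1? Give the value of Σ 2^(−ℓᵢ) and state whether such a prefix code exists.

With common denominator 2^6 = 64: Σ 2^(−ℓᵢ) = 8/64 + 1/64 + 16/64 + 32/64 + 4/64 + 32/64 + 32/64 = 125/64 = 1.953125.
Kraft's inequality requires Σ ≤ 1; here Σ = 1.953125 > 1, so no such prefix code exists.

1.953125; no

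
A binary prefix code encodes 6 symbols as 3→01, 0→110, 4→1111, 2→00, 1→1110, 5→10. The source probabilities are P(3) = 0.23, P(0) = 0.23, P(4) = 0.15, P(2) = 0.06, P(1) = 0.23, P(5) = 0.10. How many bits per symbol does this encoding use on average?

L̄ = Σ pᵢ·ℓᵢ = 0.23·2 + 0.23·3 + 0.15·4 + 0.06·2 + 0.23·4 + 0.10·2 = 2.99 bits/symbol.

2.99 bits/symbol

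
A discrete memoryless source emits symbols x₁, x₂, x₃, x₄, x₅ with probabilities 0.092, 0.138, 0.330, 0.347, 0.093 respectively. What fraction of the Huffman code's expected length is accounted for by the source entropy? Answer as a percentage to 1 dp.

96.6%

Entropy H = −Σ p log₂ p ≈ 2.0874 bits.
Huffman merges: 23/250+93/1000→37/200; 69/500+37/200→323/1000; 323/1000+33/100→653/1000; 347/1000+653/1000→1. L = 2161/1000 ≈ 2.1610.
Efficiency = H/L = 2.0874/2.1610 = 96.6%.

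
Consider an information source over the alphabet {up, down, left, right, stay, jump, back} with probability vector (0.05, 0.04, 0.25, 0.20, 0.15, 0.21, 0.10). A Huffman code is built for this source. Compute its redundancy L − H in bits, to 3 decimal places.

Entropy H = −Σ p log₂ p ≈ 2.5818 bits.
Huffman merges: 1/25+1/20→9/100; 9/100+1/10→19/100; 3/20+19/100→17/50; 1/5+21/100→41/100; 1/4+17/50→59/100; 41/100+59/100→1. L = 131/50 ≈ 2.6200.
L − H = 2.6200 − 2.5818 = 0.038 bits.

0.038 bits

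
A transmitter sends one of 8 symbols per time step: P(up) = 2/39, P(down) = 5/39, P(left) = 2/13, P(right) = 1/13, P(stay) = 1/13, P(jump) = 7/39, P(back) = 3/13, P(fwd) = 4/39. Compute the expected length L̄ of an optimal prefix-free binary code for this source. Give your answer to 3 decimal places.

Repeatedly combine the two least-probable nodes; the expected code length is the sum of the merged weights.
merge 2/39 + 1/13 → 5/39
merge 1/13 + 4/39 → 7/39
merge 5/39 + 5/39 → 10/39
merge 2/13 + 7/39 → 1/3
merge 7/39 + 3/13 → 16/39
merge 10/39 + 1/3 → 23/39
merge 16/39 + 23/39 → 1
L = 5/39 + 7/39 + 10/39 + 1/3 + 16/39 + 23/39 + 1 = 113/39 ≈ 2.897 bits/symbol.

2.897 bits/symbol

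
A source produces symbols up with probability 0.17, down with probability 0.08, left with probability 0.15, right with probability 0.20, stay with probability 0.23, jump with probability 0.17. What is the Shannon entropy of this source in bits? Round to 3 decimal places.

H = −Σ pᵢ log₂ pᵢ.
−0.17·log₂(0.17) = 0.4346
−0.08·log₂(0.08) = 0.2915
−0.15·log₂(0.15) = 0.4105
−0.20·log₂(0.20) = 0.4644
−0.23·log₂(0.23) = 0.4877
−0.17·log₂(0.17) = 0.4346
Sum ≈ 2.5233 → 2.523 bits.

2.523 bits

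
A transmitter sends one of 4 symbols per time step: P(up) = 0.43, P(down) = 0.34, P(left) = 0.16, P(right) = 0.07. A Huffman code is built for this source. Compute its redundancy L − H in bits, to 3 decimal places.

0.056 bits

Entropy H = −Σ p log₂ p ≈ 1.7443 bits.
Huffman merges: 7/100+4/25→23/100; 23/100+17/50→57/100; 43/100+57/100→1. L = 9/5 ≈ 1.8000.
L − H = 1.8000 − 1.7443 = 0.056 bits.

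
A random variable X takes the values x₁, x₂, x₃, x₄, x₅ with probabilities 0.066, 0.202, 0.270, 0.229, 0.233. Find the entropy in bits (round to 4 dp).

2.2116 bits

H = −Σ pᵢ log₂ pᵢ.
−0.066·log₂(0.066) = 0.2588
−0.202·log₂(0.202) = 0.4661
−0.270·log₂(0.270) = 0.5100
−0.229·log₂(0.229) = 0.4870
−0.233·log₂(0.233) = 0.4897
Sum ≈ 2.2116 → 2.2116 bits.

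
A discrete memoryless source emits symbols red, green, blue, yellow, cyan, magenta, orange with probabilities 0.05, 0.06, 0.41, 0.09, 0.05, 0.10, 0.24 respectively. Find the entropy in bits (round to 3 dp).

H = −Σ pᵢ log₂ pᵢ.
−0.05·log₂(0.05) = 0.2161
−0.06·log₂(0.06) = 0.2435
−0.41·log₂(0.41) = 0.5274
−0.09·log₂(0.09) = 0.3127
−0.05·log₂(0.05) = 0.2161
−0.10·log₂(0.10) = 0.3322
−0.24·log₂(0.24) = 0.4941
Sum ≈ 2.3421 → 2.342 bits.

2.342 bits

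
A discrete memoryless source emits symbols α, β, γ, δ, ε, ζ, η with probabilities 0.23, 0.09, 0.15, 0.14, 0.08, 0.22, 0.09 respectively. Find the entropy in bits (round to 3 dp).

2.693 bits

H = −Σ pᵢ log₂ pᵢ.
−0.23·log₂(0.23) = 0.4877
−0.09·log₂(0.09) = 0.3127
−0.15·log₂(0.15) = 0.4105
−0.14·log₂(0.14) = 0.3971
−0.08·log₂(0.08) = 0.2915
−0.22·log₂(0.22) = 0.4806
−0.09·log₂(0.09) = 0.3127
Sum ≈ 2.6927 → 2.693 bits.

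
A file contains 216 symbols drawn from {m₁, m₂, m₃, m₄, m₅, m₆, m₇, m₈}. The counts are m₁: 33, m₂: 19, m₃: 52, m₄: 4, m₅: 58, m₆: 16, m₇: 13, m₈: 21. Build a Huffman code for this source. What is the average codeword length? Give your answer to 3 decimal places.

2.722 bits/symbol

Probabilities are the counts divided by 216.
Repeatedly combine the two least-probable nodes; the expected code length is the sum of the merged weights.
merge 1/54 + 13/216 → 17/216
merge 2/27 + 17/216 → 11/72
merge 19/216 + 7/72 → 5/27
merge 11/72 + 11/72 → 11/36
merge 5/27 + 13/54 → 23/54
merge 29/108 + 11/36 → 31/54
merge 23/54 + 31/54 → 1
L = 17/216 + 11/72 + 5/27 + 11/36 + 23/54 + 31/54 + 1 = 49/18 ≈ 2.722 bits/symbol.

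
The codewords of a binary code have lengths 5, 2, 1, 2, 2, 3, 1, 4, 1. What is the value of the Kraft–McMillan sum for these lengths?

2.46875

With common denominator 2^5 = 32: Σ 2^(−ℓᵢ) = 1/32 + 8/32 + 16/32 + 8/32 + 8/32 + 4/32 + 16/32 + 2/32 + 16/32 = 79/32 = 2.46875.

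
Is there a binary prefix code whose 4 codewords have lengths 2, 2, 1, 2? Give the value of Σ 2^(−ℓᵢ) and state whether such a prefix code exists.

1.25; no

With common denominator 2^2 = 4: Σ 2^(−ℓᵢ) = 1/4 + 1/4 + 2/4 + 1/4 = 5/4 = 1.25.
Kraft's inequality requires Σ ≤ 1; here Σ = 1.25 > 1, so no such prefix code exists.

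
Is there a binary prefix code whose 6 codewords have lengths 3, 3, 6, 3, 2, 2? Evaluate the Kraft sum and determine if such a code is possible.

0.890625; yes

With common denominator 2^6 = 64: Σ 2^(−ℓᵢ) = 8/64 + 8/64 + 1/64 + 8/64 + 16/64 + 16/64 = 57/64 = 0.890625.
Kraft's inequality requires Σ ≤ 1; here Σ = 0.890625 ≤ 1, so such a prefix code exists.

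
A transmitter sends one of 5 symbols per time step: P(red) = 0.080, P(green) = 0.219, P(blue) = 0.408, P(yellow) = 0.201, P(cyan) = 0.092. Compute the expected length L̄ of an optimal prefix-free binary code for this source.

Repeatedly combine the two least-probable nodes; the expected code length is the sum of the merged weights.
merge 2/25 + 23/250 → 43/250
merge 43/250 + 201/1000 → 373/1000
merge 219/1000 + 373/1000 → 74/125
merge 51/125 + 74/125 → 1
L = 43/250 + 373/1000 + 74/125 + 1 = 2137/1000 = 2.137 bits/symbol.

2.137 bits/symbol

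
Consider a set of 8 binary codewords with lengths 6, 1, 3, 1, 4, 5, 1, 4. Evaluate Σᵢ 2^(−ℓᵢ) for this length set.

With common denominator 2^6 = 64: Σ 2^(−ℓᵢ) = 1/64 + 32/64 + 8/64 + 32/64 + 4/64 + 2/64 + 32/64 + 4/64 = 115/64 = 1.796875.

1.796875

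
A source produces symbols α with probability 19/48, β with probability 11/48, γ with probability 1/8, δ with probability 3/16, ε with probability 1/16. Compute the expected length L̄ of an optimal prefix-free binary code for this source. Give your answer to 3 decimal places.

2.167 bits/symbol

Repeatedly combine the two least-probable nodes; the expected code length is the sum of the merged weights.
merge 1/16 + 1/8 → 3/16
merge 3/16 + 3/16 → 3/8
merge 11/48 + 3/8 → 29/48
merge 19/48 + 29/48 → 1
L = 3/16 + 3/8 + 29/48 + 1 = 13/6 ≈ 2.167 bits/symbol.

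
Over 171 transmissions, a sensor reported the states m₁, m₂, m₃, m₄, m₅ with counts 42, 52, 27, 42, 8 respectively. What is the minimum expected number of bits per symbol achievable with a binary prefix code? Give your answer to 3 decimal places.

Probabilities are the counts divided by 171.
Repeatedly combine the two least-probable nodes; the expected code length is the sum of the merged weights.
merge 8/171 + 3/19 → 35/171
merge 35/171 + 14/57 → 77/171
merge 14/57 + 52/171 → 94/171
merge 77/171 + 94/171 → 1
L = 35/171 + 77/171 + 94/171 + 1 = 377/171 ≈ 2.205 bits/symbol.

2.205 bits/symbol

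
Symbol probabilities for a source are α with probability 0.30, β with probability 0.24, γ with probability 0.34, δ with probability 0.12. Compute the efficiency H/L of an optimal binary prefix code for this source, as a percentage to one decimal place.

95.6%

Entropy H = −Σ p log₂ p ≈ 1.9115 bits.
Huffman merges: 3/25+6/25→9/25; 3/10+17/50→16/25; 9/25+16/25→1. L = 2 ≈ 2.0000.
Efficiency = H/L = 1.9115/2.0000 = 95.6%.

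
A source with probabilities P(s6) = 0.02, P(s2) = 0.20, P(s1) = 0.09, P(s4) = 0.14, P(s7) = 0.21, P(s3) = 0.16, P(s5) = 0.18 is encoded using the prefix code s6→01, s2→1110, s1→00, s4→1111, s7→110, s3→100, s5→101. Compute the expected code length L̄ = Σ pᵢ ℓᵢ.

3.23 bits/symbol

L̄ = Σ pᵢ·ℓᵢ = 0.02·2 + 0.20·4 + 0.09·2 + 0.14·4 + 0.21·3 + 0.16·3 + 0.18·3 = 3.23 bits/symbol.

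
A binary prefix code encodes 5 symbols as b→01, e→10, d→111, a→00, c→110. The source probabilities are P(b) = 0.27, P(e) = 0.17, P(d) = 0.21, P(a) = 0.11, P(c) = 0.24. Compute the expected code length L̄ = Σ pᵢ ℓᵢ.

L̄ = Σ pᵢ·ℓᵢ = 0.27·2 + 0.17·2 + 0.21·3 + 0.11·2 + 0.24·3 = 2.45 bits/symbol.

2.45 bits/symbol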